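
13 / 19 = 0.68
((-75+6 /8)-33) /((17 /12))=-1287 /17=-75.71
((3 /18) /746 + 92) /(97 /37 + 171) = 208717 /393888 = 0.53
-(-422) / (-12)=-211 / 6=-35.17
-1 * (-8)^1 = 8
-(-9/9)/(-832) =-0.00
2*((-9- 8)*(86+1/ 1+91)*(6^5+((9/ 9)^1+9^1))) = -47120872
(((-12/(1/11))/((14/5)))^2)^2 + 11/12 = 142310546411/28812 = 4939280.38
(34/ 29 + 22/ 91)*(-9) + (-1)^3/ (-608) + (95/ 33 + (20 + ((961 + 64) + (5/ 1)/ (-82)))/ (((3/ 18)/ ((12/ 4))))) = 18799.06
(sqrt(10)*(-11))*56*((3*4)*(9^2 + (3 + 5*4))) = -768768*sqrt(10) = -2431057.87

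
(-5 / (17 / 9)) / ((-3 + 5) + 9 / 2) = -90 / 221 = -0.41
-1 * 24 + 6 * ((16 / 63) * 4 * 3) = -40 / 7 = -5.71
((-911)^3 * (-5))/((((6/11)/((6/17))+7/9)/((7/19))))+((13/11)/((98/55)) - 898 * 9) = 12836558233670/21413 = 599475002.74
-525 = -525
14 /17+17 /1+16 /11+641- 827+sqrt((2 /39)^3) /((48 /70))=-31177 /187+35 * sqrt(78) /18252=-166.70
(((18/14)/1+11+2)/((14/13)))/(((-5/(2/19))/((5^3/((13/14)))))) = -5000/133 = -37.59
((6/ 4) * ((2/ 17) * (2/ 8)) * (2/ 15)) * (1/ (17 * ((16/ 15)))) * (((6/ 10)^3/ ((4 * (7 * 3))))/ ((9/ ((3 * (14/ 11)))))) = 0.00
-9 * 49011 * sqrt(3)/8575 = -441099 * sqrt(3)/8575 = -89.10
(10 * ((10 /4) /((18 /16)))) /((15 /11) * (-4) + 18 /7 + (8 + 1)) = 15400 /4239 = 3.63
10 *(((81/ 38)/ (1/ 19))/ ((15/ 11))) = 297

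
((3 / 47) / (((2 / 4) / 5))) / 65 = 0.01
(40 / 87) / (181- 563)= -20 / 16617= -0.00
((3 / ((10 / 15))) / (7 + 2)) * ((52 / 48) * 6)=3.25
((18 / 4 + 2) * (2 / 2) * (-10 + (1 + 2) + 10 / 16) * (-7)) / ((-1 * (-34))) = 273 / 32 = 8.53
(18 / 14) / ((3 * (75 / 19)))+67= 11744 / 175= 67.11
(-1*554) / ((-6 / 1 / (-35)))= -9695 / 3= -3231.67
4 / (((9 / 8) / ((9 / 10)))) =16 / 5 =3.20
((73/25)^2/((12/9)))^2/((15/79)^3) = 14001440344399/2343750000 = 5973.95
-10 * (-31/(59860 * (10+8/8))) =31/65846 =0.00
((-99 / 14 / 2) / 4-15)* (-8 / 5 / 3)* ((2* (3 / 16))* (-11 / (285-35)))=-19569 / 140000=-0.14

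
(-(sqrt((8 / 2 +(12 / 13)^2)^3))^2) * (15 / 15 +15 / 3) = -3308208000 / 4826809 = -685.38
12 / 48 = 1 / 4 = 0.25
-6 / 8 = -3 / 4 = -0.75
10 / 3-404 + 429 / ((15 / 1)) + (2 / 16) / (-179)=-7992007 / 21480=-372.07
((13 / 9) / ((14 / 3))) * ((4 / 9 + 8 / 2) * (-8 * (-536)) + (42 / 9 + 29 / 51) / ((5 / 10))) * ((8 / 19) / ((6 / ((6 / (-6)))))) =-75853492 / 183141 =-414.18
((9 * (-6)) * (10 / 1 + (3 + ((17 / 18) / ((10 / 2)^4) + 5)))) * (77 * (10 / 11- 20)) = 1428959.95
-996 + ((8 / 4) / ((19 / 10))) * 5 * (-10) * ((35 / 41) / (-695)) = -107840876 / 108281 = -995.94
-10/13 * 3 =-30/13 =-2.31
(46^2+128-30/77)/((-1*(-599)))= 3.75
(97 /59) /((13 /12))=1164 /767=1.52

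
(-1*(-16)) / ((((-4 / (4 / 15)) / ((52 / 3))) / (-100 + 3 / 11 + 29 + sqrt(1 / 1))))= 638144 / 495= 1289.18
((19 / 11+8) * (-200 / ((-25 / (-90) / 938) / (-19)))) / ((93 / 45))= 20595103200 / 341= 60396197.07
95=95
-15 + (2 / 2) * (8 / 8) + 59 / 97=-13.39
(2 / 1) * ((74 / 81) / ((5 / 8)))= 1184 / 405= 2.92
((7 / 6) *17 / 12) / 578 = 7 / 2448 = 0.00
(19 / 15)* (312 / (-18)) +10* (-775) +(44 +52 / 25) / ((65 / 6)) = -113602642 / 14625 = -7767.70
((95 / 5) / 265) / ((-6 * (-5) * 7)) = 19 / 55650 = 0.00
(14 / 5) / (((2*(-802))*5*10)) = -7 / 200500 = -0.00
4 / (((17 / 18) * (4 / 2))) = 36 / 17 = 2.12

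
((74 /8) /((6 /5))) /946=185 /22704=0.01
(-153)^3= -3581577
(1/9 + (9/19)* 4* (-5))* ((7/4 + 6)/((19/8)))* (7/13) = -694834/42237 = -16.45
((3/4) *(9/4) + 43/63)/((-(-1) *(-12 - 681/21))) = -0.05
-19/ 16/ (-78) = 19/ 1248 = 0.02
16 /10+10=58 /5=11.60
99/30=3.30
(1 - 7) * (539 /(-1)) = 3234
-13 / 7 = -1.86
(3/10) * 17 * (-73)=-3723/10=-372.30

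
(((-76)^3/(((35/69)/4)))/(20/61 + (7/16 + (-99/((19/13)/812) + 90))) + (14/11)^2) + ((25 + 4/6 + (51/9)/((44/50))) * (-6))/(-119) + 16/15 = 548574971263419/8145672617005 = 67.35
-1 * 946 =-946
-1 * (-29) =29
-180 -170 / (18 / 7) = -2215 / 9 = -246.11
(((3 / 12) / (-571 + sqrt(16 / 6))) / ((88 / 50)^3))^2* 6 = 50185546875* sqrt(6) / 555374434675665870848 + 7815322265625 / 201954339882060316672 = 0.00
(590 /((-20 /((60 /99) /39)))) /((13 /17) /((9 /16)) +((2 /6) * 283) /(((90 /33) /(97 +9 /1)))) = -50150 /401236979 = -0.00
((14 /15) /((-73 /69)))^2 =103684 /133225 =0.78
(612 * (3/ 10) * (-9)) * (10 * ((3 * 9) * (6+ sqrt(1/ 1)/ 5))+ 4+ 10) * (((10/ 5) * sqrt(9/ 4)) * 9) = -376548912/ 5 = -75309782.40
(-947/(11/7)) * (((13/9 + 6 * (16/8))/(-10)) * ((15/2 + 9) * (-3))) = -802109/20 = -40105.45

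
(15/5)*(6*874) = 15732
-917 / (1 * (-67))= 917 / 67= 13.69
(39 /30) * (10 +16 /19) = 1339 /95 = 14.09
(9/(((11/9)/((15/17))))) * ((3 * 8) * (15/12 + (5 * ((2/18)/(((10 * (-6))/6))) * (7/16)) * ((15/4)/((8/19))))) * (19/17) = 73294875/406912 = 180.12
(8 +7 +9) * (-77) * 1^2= -1848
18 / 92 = 9 / 46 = 0.20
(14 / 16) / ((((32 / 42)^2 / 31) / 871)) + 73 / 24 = 40702.30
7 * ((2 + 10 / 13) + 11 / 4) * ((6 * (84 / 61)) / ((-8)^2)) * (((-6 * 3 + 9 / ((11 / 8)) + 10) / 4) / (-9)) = 14063 / 69784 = 0.20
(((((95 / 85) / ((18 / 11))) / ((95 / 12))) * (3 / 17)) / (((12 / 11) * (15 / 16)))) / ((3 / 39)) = 12584 / 65025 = 0.19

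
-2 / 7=-0.29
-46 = -46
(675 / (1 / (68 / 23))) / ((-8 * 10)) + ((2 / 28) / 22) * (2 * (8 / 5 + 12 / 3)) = -126041 / 5060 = -24.91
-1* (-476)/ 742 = 34/ 53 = 0.64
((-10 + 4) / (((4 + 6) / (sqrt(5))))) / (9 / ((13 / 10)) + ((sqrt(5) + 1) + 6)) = 507 / 31916 - 7059 * sqrt(5) / 159580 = -0.08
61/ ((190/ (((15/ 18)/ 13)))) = 61/ 2964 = 0.02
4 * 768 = 3072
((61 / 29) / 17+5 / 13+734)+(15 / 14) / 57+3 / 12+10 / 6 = 7532909945 / 10228764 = 736.44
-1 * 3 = -3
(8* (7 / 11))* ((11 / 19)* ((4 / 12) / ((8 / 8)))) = 56 / 57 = 0.98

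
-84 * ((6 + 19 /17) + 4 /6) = -11116 /17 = -653.88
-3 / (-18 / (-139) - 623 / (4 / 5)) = 1668 / 432913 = 0.00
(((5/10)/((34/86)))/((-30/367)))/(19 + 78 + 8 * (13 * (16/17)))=-0.08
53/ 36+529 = 19097/ 36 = 530.47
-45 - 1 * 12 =-57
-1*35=-35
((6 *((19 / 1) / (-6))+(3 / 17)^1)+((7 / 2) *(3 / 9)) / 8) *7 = -106687 / 816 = -130.74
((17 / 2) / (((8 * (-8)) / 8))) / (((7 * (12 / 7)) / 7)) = -119 / 192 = -0.62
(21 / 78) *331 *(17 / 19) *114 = 118167 / 13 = 9089.77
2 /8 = 1 /4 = 0.25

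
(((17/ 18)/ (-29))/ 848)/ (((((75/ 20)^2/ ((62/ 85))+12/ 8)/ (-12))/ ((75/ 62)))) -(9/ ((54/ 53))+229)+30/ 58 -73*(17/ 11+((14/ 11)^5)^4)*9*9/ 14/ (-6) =1716002670754313326685880774683249/ 198932413000556190712098975556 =8626.06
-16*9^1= -144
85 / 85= 1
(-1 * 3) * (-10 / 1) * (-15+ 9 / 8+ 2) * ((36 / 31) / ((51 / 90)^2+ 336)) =-607500 / 493861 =-1.23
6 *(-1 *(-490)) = 2940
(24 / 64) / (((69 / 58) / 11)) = 319 / 92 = 3.47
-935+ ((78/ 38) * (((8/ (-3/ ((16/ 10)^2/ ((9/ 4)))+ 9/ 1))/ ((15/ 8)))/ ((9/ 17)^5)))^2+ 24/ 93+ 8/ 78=5403963206238215332294783/ 33652669450960096170075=160.58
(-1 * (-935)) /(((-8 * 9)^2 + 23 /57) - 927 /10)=532950 /2902271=0.18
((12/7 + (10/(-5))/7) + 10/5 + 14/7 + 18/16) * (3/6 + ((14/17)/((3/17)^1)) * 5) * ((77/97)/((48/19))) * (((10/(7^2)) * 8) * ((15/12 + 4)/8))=54842645/1042944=52.58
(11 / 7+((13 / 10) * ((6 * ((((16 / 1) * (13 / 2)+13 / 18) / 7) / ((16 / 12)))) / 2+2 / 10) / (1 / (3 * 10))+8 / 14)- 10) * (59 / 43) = 21685981 / 12040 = 1801.16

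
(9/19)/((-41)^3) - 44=-57617965/1309499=-44.00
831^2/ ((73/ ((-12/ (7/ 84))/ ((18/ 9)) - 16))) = -60769368/ 73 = -832457.10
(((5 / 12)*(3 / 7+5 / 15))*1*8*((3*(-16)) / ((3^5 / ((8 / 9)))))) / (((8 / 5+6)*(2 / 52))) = -1331200 / 872613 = -1.53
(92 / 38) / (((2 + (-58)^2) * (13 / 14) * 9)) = 322 / 3741309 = 0.00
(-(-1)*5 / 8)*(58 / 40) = 29 / 32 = 0.91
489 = 489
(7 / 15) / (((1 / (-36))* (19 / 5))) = -84 / 19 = -4.42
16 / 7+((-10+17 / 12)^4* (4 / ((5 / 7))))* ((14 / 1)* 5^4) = 4825619064347 / 18144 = 265962250.02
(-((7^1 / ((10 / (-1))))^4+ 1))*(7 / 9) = -86807 / 90000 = -0.96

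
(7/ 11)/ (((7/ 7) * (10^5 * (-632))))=-7/ 695200000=-0.00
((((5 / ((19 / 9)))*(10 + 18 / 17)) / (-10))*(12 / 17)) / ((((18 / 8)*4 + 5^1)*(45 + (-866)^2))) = -5076 / 28827788437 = -0.00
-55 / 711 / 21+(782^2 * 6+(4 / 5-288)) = 273898504129 / 74655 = 3668856.80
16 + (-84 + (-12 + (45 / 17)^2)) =-21095 / 289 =-72.99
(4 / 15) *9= 12 / 5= 2.40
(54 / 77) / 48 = 9 / 616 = 0.01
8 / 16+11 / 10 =1.60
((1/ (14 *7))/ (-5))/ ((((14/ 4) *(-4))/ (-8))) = -2/ 1715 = -0.00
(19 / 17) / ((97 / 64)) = 0.74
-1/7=-0.14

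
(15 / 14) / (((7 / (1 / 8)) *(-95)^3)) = -3 / 134436400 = -0.00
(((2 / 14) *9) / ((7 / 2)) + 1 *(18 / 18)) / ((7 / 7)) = 67 / 49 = 1.37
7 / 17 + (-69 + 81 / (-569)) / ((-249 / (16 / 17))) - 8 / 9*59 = -265121 / 5121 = -51.77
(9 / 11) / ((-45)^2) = 0.00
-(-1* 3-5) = 8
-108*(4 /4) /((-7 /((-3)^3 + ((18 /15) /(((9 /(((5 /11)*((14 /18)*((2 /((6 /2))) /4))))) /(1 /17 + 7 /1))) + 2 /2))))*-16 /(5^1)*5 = 8383616 /1309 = 6404.60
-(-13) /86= 13 /86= 0.15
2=2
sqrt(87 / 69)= sqrt(667) / 23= 1.12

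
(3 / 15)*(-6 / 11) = -6 / 55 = -0.11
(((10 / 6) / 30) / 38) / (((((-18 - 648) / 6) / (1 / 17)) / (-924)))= 77 / 107559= 0.00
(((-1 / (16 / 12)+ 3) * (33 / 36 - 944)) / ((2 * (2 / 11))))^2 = 139473118521 / 4096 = 34051054.33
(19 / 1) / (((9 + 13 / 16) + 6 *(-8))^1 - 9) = -0.40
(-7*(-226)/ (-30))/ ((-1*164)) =791/ 2460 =0.32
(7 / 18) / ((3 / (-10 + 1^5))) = -7 / 6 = -1.17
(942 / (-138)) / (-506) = 157 / 11638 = 0.01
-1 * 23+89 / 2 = 43 / 2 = 21.50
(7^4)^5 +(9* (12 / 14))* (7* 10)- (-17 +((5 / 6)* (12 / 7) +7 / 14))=1117091728166575785 / 14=79792266297612556.07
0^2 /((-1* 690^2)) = 0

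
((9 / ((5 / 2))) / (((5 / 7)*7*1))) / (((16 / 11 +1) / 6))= 44 / 25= 1.76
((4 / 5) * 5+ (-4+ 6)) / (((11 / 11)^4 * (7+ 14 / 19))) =38 / 49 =0.78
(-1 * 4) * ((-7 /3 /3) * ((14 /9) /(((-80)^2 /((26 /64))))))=637 /2073600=0.00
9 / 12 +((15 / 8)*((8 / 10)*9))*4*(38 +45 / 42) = 59097 / 28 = 2110.61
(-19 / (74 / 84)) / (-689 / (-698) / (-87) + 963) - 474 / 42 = -171271721863 / 15145918291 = -11.31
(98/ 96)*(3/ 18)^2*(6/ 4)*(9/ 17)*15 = 735/ 2176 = 0.34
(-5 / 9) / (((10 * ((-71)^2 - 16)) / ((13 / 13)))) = -1 / 90450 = -0.00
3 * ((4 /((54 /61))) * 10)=1220 /9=135.56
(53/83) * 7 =4.47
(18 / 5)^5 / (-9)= -209952 / 3125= -67.18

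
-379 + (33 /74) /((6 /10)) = -27991 /74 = -378.26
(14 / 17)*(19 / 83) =266 / 1411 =0.19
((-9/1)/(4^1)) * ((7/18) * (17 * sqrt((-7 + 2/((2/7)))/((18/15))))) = 0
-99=-99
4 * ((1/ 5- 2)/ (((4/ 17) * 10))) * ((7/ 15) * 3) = -1071/ 250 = -4.28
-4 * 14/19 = -56/19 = -2.95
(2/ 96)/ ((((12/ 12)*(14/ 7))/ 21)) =7/ 32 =0.22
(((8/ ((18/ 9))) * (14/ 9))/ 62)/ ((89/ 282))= 2632/ 8277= 0.32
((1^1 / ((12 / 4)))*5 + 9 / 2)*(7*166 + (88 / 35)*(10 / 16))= 100455 / 14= 7175.36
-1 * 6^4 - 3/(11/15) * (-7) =-1267.36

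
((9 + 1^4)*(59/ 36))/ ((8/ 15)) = 1475/ 48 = 30.73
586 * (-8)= -4688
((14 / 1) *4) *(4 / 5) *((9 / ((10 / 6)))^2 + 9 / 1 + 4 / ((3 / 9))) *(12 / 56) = 60192 / 125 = 481.54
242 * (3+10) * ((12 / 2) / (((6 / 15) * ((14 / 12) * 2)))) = 141570 / 7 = 20224.29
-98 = -98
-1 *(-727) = 727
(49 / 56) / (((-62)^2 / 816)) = 357 / 1922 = 0.19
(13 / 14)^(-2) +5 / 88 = 18093 / 14872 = 1.22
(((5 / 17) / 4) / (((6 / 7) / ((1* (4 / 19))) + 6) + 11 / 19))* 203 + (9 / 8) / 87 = 15803903 / 11173352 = 1.41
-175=-175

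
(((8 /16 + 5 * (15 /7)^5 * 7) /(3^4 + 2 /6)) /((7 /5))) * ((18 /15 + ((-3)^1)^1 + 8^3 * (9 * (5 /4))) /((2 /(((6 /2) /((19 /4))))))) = 281186721567 /11131036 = 25261.50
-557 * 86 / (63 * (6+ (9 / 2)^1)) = -95804 / 1323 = -72.41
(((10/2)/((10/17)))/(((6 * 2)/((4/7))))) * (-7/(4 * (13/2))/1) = -17/156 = -0.11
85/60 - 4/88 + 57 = 7705/132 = 58.37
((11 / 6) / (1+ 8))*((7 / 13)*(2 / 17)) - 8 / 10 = -0.79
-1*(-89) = 89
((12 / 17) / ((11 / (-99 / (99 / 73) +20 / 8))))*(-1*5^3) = 105750 / 187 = 565.51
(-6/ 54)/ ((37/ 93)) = -31/ 111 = -0.28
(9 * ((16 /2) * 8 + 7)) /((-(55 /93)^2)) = -5526711 /3025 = -1827.01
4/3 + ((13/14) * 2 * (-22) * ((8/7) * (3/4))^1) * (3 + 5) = -40988/147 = -278.83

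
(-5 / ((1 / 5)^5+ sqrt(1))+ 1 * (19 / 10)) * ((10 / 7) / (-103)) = 48428 / 1126923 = 0.04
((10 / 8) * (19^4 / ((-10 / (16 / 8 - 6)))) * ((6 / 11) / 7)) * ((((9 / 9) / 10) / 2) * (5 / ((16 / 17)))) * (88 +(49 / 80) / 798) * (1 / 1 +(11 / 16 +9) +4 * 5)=45948624471391 / 12615680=3642183.73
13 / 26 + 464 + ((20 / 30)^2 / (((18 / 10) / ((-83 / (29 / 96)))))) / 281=204295127 / 440046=464.26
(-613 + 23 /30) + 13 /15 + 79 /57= -347689 /570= -609.98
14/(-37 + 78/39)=-2/5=-0.40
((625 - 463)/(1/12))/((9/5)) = 1080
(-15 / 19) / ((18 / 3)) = -5 / 38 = -0.13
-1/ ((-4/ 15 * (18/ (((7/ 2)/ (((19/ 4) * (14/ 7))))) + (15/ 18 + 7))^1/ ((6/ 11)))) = 945/ 26191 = 0.04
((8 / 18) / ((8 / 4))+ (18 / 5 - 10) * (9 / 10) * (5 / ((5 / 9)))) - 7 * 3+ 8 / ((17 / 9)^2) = -70.38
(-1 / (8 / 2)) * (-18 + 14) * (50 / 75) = 2 / 3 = 0.67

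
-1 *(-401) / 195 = 401 / 195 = 2.06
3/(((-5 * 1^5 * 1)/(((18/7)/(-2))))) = 27/35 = 0.77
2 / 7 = 0.29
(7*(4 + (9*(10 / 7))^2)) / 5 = 237.03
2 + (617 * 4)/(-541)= -1386/541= -2.56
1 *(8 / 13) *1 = 8 / 13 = 0.62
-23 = -23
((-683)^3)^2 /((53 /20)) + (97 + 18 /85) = 172573117042150325239 /4505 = 38307018211354123.25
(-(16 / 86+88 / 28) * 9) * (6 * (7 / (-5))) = 54108 / 215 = 251.67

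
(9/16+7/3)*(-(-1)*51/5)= 2363/80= 29.54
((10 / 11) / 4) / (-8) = -5 / 176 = -0.03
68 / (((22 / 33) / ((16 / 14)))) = 816 / 7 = 116.57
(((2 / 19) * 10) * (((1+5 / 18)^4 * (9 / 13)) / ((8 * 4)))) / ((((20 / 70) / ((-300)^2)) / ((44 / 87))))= 67336740625 / 6962436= 9671.43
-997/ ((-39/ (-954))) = -24388.15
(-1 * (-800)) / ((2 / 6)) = 2400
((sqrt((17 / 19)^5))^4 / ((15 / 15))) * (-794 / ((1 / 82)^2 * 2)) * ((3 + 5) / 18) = -21526202262751092688 / 55179596320209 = -390111.63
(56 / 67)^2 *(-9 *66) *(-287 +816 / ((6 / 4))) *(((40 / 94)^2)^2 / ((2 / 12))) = -459586068480000 / 21904888009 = -20980.98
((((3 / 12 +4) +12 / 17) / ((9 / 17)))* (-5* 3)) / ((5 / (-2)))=337 / 6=56.17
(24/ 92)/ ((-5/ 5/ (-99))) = 594/ 23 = 25.83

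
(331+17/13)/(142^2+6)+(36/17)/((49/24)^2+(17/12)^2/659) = 13701451632/26141419265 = 0.52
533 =533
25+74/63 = 1649/63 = 26.17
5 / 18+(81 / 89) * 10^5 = 145800445 / 1602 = 91011.51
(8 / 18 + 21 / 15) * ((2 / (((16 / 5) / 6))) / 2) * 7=581 / 24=24.21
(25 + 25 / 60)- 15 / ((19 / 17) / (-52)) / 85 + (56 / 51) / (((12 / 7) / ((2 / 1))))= 405913 / 11628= 34.91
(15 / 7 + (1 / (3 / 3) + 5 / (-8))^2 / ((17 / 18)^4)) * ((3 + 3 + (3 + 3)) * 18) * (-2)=-1002.07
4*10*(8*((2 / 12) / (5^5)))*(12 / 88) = 16 / 6875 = 0.00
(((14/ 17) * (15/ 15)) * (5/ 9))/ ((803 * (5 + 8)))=70/ 1597167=0.00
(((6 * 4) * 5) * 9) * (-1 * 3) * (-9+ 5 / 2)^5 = 37593416.25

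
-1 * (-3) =3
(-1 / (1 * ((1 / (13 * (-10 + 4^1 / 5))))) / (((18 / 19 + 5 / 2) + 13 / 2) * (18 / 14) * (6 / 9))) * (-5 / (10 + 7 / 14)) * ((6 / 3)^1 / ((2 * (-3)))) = 11362 / 5103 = 2.23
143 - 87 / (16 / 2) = 1057 / 8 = 132.12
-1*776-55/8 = -6263/8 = -782.88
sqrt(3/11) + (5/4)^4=sqrt(33)/11 + 625/256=2.96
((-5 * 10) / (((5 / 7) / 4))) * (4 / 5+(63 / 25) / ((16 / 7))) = -5327 / 10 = -532.70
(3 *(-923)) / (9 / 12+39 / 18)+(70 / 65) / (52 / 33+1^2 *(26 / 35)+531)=-266081914662 / 280272265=-949.37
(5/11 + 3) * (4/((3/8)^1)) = 1216/33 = 36.85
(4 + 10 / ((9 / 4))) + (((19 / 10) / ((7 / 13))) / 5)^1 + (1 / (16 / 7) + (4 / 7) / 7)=1705663 / 176400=9.67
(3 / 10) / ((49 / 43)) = 129 / 490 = 0.26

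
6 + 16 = 22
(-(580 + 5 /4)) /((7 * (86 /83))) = -192975 /2408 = -80.14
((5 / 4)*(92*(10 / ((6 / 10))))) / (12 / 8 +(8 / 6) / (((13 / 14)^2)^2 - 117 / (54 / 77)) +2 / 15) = 220127537500 / 186664961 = 1179.27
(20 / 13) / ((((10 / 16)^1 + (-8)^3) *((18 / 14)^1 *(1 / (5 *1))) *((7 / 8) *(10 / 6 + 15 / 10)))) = -12800 / 3031431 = -0.00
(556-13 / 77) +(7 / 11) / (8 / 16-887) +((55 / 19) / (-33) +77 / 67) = 96782944795 / 173791233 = 556.89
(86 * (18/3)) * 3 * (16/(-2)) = -12384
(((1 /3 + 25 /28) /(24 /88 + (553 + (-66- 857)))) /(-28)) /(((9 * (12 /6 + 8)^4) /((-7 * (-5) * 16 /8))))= 1133 /12298608000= 0.00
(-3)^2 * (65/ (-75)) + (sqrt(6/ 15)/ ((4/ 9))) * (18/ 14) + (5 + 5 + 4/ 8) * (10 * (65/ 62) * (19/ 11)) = 81 * sqrt(10)/ 140 + 621777/ 3410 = 184.17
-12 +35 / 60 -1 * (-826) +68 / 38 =186133 / 228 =816.37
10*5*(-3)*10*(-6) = 9000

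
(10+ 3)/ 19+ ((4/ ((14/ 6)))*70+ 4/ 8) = 4605/ 38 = 121.18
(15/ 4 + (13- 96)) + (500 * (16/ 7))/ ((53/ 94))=2890393/ 1484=1947.70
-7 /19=-0.37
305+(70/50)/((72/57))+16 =38653/120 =322.11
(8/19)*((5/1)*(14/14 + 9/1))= 400/19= 21.05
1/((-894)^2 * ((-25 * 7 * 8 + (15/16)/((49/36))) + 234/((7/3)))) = -49/50873169681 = -0.00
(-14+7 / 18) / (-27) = 245 / 486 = 0.50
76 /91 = 0.84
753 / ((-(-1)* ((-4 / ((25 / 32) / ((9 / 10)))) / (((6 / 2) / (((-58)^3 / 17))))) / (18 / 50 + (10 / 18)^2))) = 14443795 / 505730304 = 0.03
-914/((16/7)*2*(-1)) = 3199/16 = 199.94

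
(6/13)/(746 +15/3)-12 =-117150/9763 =-12.00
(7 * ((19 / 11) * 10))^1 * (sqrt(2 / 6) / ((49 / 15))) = 950 * sqrt(3) / 77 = 21.37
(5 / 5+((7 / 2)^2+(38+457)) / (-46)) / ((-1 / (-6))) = -5535 / 92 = -60.16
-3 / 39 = -1 / 13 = -0.08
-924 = -924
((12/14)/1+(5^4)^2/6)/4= 2734411/168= 16276.26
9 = 9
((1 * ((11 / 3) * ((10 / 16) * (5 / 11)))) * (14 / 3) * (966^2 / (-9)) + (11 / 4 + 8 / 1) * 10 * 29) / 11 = -9016235 / 198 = -45536.54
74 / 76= 37 / 38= 0.97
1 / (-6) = -1 / 6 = -0.17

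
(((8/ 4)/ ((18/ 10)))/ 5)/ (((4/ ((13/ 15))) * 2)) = 13/ 540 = 0.02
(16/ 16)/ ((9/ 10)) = 10/ 9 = 1.11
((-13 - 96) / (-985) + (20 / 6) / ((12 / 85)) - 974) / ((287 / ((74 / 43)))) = -89056003 / 15628995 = -5.70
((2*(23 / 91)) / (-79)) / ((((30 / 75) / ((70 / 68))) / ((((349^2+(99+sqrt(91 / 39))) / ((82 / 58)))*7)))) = -7114388750 / 715819 - 116725*sqrt(21) / 4294914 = -9938.93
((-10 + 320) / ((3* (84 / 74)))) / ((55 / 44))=4588 / 63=72.83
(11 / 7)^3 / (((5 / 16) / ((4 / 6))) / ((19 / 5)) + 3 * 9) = 809248 / 5656413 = 0.14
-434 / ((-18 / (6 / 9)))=434 / 27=16.07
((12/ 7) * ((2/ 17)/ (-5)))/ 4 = -6/ 595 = -0.01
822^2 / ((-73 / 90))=-60811560 / 73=-833035.07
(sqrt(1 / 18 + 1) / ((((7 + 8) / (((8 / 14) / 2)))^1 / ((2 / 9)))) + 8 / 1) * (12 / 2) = 4 * sqrt(38) / 945 + 48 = 48.03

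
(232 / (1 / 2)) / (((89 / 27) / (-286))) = -3583008 / 89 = -40258.52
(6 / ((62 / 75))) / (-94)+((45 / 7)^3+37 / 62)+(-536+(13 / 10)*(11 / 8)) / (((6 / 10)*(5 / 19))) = -373872405013 / 119940240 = -3117.16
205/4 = 51.25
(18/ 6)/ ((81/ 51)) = 17/ 9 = 1.89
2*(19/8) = 4.75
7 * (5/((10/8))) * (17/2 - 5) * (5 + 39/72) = 6517/12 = 543.08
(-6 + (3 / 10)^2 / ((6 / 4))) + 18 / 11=-2367 / 550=-4.30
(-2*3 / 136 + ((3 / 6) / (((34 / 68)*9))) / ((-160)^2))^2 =29853965089 / 15341322240000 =0.00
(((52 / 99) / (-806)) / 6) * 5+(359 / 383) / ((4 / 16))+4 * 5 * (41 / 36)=93540182 / 3526281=26.53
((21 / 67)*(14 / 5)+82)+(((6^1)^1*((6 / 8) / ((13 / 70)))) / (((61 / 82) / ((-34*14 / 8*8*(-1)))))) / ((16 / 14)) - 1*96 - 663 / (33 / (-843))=89097925732 / 2922205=30489.96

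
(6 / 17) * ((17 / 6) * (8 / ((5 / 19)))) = 152 / 5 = 30.40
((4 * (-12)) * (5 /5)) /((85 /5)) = -48 /17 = -2.82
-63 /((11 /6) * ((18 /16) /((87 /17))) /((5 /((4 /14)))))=-511560 /187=-2735.61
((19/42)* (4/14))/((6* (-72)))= -19/63504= -0.00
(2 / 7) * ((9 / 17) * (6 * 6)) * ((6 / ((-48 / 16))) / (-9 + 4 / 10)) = 6480 / 5117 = 1.27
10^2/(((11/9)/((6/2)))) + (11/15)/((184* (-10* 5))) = 372599879/1518000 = 245.45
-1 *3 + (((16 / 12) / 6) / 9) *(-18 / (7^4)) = -64831 / 21609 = -3.00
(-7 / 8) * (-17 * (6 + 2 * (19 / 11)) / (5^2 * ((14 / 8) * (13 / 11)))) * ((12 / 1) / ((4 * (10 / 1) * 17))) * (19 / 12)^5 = 2476099 / 5184000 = 0.48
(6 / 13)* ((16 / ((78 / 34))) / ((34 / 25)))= 400 / 169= 2.37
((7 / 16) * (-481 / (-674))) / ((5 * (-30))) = -3367 / 1617600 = -0.00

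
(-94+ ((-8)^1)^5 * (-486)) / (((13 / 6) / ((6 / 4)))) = 143326386 / 13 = 11025106.62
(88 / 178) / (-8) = -11 / 178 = -0.06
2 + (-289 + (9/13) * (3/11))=-41014/143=-286.81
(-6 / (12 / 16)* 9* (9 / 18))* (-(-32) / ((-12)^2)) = -8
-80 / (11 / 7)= -50.91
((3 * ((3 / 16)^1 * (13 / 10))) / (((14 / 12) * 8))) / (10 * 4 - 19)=117 / 31360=0.00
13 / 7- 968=-6763 / 7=-966.14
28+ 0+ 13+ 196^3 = 7529577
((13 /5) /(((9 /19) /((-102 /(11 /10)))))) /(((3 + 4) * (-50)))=8398 /5775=1.45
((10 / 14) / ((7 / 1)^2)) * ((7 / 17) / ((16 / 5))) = 25 / 13328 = 0.00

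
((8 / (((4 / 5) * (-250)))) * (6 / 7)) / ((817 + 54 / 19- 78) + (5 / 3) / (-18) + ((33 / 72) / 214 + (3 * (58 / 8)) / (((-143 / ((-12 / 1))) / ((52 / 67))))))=-0.00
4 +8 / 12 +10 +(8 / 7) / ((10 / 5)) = 320 / 21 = 15.24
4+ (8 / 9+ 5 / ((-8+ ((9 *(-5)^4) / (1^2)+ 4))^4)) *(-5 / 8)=247574563489818263 / 71876486174463432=3.44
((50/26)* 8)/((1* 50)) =4/13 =0.31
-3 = -3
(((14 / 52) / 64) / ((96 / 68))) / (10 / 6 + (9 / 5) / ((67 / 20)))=7973 / 5897216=0.00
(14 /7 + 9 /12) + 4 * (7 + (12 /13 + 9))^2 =776259 /676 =1148.31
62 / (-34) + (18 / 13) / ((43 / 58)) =0.04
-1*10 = -10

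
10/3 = 3.33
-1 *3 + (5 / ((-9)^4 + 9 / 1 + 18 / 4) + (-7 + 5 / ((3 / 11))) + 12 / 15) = 600521 / 65745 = 9.13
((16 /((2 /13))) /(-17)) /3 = -104 /51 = -2.04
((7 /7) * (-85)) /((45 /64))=-1088 /9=-120.89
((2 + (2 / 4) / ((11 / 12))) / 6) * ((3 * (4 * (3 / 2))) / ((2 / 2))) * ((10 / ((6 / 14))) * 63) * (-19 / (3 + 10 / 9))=-21115080 / 407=-51879.80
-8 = -8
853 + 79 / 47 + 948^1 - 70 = 81436 / 47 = 1732.68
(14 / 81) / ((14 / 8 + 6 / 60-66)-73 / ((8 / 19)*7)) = -3920 / 2016657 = -0.00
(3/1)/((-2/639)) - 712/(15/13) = -47267/30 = -1575.57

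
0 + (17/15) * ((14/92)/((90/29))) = 0.06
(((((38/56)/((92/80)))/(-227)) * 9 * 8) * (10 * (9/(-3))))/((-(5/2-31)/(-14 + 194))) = 1296000/36547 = 35.46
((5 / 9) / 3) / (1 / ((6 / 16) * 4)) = 5 / 18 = 0.28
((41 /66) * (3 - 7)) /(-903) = 82 /29799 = 0.00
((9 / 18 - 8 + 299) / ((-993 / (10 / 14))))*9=-8745 / 4634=-1.89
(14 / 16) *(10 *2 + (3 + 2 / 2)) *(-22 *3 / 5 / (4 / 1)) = -693 / 10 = -69.30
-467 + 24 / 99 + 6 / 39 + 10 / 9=-599089 / 1287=-465.49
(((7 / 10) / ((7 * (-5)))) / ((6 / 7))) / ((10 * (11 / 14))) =-49 / 16500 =-0.00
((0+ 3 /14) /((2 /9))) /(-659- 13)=-9 /6272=-0.00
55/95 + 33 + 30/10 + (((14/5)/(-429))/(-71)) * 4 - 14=65335619/2893605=22.58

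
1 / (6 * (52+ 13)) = 1 / 390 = 0.00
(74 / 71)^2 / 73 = 5476 / 367993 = 0.01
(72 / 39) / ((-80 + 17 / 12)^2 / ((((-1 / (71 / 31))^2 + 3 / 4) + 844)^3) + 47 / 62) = 2136448390391478141503184 / 877276609409549900014139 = 2.44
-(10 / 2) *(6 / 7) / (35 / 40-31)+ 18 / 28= 2649 / 3374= 0.79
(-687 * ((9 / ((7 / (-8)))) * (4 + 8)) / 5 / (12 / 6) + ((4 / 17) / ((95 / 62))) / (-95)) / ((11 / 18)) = 163922675472 / 11813725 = 13875.61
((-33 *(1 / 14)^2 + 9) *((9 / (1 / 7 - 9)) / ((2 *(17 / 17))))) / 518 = -15579 / 1798496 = -0.01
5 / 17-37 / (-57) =914 / 969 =0.94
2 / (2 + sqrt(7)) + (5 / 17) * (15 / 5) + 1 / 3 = -2 / 17 + 2 * sqrt(7) / 3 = 1.65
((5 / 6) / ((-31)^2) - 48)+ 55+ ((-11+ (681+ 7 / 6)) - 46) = 607513 / 961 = 632.17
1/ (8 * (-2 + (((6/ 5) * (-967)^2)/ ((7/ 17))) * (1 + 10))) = 35/ 8393358304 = 0.00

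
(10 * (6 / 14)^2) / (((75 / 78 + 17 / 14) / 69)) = 4485 / 77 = 58.25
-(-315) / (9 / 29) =1015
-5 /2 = -2.50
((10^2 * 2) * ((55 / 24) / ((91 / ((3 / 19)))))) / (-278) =-1375 / 480662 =-0.00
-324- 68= -392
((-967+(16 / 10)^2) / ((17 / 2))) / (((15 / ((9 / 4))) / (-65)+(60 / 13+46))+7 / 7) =-1880658 / 853825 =-2.20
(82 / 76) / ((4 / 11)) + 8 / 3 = 2569 / 456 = 5.63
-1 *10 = -10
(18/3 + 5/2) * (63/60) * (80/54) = 119/9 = 13.22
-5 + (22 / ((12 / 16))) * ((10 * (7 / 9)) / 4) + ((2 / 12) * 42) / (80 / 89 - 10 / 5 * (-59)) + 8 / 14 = 105334573 / 1999998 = 52.67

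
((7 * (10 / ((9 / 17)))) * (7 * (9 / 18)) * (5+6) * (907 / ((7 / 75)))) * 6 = 296815750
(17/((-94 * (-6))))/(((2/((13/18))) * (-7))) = -221/142128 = -0.00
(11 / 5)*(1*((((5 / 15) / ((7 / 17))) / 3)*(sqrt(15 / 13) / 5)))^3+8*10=54043*sqrt(195) / 1760747625+80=80.00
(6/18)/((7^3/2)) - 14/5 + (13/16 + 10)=659749/82320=8.01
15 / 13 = 1.15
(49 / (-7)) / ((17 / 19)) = -133 / 17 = -7.82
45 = 45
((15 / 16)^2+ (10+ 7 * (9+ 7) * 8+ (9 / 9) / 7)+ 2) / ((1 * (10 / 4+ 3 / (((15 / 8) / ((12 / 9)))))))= 24434505 / 124544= 196.19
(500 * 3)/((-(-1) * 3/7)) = 3500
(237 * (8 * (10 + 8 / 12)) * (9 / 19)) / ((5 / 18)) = 34487.24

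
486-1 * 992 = -506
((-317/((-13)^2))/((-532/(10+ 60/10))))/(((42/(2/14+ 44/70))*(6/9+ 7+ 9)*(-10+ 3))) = -8559/963701375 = -0.00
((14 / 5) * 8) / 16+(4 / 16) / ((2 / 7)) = 91 / 40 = 2.28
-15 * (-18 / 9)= 30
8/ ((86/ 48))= 192/ 43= 4.47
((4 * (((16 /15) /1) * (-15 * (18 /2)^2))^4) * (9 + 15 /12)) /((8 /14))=202414635859968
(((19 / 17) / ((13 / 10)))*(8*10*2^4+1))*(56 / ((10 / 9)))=12266856 / 221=55506.14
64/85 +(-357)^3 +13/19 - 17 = -73481383329/1615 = -45499308.56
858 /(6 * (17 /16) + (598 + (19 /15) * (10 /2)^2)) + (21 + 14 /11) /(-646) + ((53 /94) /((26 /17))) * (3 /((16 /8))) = 495083586323 /265108231960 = 1.87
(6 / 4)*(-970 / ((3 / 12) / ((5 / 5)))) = -5820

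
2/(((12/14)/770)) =5390/3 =1796.67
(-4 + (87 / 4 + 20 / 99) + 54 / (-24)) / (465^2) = 0.00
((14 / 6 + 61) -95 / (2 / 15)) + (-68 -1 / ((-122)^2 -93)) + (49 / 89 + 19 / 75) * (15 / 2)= -711.14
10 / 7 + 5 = 45 / 7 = 6.43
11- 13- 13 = -15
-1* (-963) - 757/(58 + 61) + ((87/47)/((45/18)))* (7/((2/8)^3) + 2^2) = 1291.31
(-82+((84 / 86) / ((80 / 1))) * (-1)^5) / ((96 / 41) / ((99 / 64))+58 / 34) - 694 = -91640129101 / 127371160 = -719.47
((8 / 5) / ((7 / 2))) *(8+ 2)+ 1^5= 39 / 7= 5.57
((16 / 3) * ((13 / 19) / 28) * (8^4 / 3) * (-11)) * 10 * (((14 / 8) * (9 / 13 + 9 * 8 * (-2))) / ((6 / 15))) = 233164800 / 19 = 12271831.58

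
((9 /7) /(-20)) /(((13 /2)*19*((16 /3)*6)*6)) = -3 /1106560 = -0.00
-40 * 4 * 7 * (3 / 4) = -840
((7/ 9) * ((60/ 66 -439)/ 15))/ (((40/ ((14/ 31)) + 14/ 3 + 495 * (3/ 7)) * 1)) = -236131/ 3174435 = -0.07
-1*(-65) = 65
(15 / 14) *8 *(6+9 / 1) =128.57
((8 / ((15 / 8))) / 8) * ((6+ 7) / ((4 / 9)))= 78 / 5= 15.60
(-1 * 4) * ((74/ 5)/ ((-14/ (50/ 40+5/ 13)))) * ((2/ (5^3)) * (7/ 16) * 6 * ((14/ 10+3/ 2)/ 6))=18241/ 130000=0.14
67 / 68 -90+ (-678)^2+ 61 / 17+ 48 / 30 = 156264059 / 340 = 459600.17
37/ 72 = 0.51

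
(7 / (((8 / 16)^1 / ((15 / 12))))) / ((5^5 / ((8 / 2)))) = 14 / 625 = 0.02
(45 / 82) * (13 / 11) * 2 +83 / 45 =63758 / 20295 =3.14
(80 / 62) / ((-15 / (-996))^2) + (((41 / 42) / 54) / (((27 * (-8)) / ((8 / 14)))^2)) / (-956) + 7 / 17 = 5689.39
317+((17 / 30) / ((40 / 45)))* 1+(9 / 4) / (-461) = 317.63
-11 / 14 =-0.79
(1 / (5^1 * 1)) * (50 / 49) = 0.20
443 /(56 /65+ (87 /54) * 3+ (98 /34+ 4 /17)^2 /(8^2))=1597776960 /21087563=75.77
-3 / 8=-0.38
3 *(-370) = -1110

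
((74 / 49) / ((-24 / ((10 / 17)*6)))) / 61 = -185 / 50813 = -0.00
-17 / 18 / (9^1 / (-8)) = 68 / 81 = 0.84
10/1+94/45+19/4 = 3031/180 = 16.84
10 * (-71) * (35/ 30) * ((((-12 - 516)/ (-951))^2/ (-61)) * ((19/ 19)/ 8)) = 9621920/ 18389487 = 0.52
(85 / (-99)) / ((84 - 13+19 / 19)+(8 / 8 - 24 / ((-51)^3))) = -417605 / 35506339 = -0.01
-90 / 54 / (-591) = 5 / 1773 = 0.00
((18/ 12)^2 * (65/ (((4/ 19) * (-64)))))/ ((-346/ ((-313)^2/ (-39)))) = -27921165/ 354304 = -78.81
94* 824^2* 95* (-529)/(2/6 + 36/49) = -471496951443840/157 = -3003165295820.64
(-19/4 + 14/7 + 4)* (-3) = -3.75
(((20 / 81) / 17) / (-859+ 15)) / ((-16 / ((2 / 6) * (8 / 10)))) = 1 / 3486564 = 0.00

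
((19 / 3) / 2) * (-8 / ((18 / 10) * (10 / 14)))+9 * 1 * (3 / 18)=-983 / 54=-18.20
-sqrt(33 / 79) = -sqrt(2607) / 79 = -0.65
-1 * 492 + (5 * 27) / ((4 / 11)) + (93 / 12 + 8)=-105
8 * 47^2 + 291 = 17963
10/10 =1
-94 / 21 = -4.48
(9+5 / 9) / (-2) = -43 / 9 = -4.78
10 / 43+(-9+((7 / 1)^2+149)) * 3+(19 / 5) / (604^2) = 44491136097 / 78435440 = 567.23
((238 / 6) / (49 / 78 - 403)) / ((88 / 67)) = -103649 / 1380940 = -0.08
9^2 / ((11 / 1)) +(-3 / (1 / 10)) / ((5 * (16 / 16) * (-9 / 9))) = 147 / 11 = 13.36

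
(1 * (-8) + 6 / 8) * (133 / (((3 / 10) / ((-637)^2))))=-7825255165 / 6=-1304209194.17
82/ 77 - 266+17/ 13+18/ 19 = -4995911/ 19019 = -262.68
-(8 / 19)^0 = -1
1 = 1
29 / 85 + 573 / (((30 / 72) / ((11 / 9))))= 142897 / 85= 1681.14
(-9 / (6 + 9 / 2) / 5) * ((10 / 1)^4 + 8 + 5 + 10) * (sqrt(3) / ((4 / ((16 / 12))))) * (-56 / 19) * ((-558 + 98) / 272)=-922116 * sqrt(3) / 323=-4944.74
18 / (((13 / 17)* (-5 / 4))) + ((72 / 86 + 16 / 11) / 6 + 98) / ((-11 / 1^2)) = -28179676 / 1014585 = -27.77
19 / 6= 3.17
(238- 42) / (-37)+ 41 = 1321 / 37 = 35.70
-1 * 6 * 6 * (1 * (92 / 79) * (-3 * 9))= 1131.95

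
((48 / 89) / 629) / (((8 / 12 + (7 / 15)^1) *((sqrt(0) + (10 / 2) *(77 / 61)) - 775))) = -488 / 495823717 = -0.00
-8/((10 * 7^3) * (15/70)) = -8/735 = -0.01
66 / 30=11 / 5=2.20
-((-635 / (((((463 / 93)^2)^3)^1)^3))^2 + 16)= -14622972366739460243933473943570500328133876632250271227424126653550422429546270783470562397637881 / 913935772921216265243993646325859417620593467573553810972474863149011311955634383681999869519041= -16.00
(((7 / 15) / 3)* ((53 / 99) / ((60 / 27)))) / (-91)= -53 / 128700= -0.00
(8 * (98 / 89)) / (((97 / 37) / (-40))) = -1160320 / 8633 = -134.41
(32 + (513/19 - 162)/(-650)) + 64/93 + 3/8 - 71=-1824581/48360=-37.73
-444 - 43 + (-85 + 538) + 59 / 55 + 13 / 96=-173141 / 5280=-32.79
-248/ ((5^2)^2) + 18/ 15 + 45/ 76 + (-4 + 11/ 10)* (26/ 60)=0.14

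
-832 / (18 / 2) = -832 / 9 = -92.44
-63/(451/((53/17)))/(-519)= 1113/1326391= 0.00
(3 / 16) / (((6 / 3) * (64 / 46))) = 69 / 1024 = 0.07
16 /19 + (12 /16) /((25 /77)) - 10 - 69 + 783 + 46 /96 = 16133993 /22800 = 707.63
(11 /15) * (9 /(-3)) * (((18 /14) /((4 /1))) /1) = -99 /140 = -0.71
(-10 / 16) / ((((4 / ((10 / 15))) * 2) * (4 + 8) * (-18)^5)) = 5 / 2176782336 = 0.00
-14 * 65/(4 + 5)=-910/9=-101.11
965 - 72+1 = 894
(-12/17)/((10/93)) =-558/85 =-6.56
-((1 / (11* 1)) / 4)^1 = -1 / 44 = -0.02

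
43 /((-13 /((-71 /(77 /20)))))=61060 /1001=61.00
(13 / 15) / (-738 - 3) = -1 / 855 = -0.00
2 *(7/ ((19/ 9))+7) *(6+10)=6272/ 19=330.11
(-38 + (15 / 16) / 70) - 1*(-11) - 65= -20605 / 224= -91.99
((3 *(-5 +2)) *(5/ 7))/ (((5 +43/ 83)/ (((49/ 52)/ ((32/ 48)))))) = -78435/ 47632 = -1.65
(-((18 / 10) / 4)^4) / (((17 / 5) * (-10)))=6561 / 5440000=0.00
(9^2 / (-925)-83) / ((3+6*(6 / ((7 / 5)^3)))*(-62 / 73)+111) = -1924397384 / 2253791175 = -0.85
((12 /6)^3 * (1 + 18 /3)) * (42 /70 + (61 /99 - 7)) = -160328 /495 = -323.89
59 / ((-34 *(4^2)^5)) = -0.00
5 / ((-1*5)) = -1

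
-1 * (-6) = 6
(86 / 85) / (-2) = -43 / 85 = -0.51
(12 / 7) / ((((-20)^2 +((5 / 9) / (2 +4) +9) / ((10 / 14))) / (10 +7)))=55080 / 780059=0.07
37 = 37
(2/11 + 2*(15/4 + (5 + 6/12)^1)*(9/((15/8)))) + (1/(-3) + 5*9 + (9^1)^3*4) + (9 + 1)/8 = 2013593/660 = 3050.90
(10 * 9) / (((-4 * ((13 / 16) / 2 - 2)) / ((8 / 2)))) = 960 / 17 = 56.47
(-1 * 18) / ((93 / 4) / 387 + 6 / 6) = -9288 / 547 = -16.98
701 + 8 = 709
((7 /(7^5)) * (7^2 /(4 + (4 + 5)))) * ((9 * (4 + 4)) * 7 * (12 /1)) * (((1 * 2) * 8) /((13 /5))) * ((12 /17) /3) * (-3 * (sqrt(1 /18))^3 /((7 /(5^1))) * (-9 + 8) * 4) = 153600 * sqrt(2) /140777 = 1.54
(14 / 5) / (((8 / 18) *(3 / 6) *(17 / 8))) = 504 / 85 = 5.93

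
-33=-33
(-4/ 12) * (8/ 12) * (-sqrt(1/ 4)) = 1/ 9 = 0.11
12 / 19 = 0.63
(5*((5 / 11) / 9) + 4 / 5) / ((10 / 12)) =1042 / 825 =1.26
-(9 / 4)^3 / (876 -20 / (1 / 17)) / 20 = -729 / 686080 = -0.00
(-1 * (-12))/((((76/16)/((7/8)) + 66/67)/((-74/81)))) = -17353/10152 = -1.71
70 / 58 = 35 / 29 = 1.21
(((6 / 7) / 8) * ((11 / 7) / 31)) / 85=33 / 516460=0.00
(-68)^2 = 4624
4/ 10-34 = -168/ 5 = -33.60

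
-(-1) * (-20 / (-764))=5 / 191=0.03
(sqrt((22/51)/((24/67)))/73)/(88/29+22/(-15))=145 * sqrt(12529)/1692724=0.01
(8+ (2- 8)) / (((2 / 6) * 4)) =3 / 2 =1.50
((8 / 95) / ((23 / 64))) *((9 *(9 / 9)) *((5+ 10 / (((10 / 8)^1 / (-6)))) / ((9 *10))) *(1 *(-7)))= 77056 / 10925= 7.05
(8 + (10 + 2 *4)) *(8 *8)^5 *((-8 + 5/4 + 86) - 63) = 453655920640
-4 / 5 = -0.80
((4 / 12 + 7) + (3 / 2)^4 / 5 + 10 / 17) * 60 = 36451 / 68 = 536.04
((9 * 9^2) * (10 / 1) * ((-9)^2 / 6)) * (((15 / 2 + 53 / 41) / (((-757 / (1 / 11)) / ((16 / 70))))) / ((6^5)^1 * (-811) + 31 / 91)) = 737955036 / 195925469598815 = 0.00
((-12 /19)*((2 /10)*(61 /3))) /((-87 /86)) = 20984 /8265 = 2.54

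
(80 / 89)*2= 160 / 89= 1.80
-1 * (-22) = 22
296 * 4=1184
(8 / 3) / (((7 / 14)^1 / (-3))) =-16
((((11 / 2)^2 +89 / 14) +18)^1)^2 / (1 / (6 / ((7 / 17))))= 119229891 / 2744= 43451.13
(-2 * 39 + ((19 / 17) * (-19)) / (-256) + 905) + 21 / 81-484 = 40344083 / 117504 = 343.34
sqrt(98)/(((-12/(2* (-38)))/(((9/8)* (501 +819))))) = 65835* sqrt(2) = 93104.75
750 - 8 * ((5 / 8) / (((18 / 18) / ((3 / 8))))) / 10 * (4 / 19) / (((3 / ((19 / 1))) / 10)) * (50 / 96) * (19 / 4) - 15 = 728.82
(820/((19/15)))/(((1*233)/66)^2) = 53578800/1031491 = 51.94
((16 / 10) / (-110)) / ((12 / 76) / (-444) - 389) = 11248 / 300813975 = 0.00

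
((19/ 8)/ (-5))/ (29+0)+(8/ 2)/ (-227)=-8953/ 263320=-0.03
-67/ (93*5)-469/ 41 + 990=18653518/ 19065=978.42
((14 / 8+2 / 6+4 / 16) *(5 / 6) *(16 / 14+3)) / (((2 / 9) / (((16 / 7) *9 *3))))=15660 / 7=2237.14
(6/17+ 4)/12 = 37/102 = 0.36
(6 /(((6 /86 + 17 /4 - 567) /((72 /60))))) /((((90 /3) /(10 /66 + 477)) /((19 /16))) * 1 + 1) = -926242704 /76218424835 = -0.01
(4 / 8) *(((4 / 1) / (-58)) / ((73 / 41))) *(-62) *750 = 1906500 / 2117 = 900.57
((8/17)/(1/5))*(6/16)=15/17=0.88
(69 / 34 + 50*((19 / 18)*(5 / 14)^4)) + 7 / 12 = 20403671 / 5877648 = 3.47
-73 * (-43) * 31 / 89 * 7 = 681163 / 89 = 7653.52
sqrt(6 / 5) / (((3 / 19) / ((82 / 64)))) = 8.89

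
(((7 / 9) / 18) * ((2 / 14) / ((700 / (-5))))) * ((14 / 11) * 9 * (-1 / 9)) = 1 / 17820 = 0.00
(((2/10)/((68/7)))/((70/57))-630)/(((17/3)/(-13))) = 83535777/57800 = 1445.26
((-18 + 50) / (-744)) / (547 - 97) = -2 / 20925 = -0.00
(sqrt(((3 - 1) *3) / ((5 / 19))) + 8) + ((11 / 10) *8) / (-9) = sqrt(570) / 5 + 316 / 45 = 11.80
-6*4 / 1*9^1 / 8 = -27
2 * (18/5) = 36/5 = 7.20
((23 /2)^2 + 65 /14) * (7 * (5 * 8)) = 38330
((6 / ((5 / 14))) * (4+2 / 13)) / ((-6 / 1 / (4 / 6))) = -504 / 65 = -7.75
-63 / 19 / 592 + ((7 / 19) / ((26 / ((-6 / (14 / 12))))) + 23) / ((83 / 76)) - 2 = 230448535 / 12136592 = 18.99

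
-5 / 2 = -2.50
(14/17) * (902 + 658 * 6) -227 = 3767.12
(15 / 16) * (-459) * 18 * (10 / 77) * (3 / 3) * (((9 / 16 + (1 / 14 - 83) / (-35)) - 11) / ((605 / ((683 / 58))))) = 267704179713 / 1694650496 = 157.97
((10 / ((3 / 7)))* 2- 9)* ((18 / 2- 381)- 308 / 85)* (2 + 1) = -3607864 / 85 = -42445.46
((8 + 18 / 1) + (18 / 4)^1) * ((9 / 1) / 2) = 137.25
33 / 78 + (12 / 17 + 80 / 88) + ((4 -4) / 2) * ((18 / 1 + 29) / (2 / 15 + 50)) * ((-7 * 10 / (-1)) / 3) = 9909 / 4862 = 2.04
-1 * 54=-54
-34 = -34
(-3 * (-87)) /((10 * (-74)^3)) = -261 /4052240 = -0.00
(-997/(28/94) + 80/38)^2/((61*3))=61140.98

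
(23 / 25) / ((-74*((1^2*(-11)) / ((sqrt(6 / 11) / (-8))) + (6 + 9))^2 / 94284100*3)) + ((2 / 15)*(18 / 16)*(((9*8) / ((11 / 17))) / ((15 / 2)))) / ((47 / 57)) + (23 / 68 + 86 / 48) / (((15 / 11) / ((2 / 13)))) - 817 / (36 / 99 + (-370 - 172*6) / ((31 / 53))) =-23296412411829566294323381 / 910556424917390130036300 + 57249305520*sqrt(66) / 65010290893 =-18.43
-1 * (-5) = 5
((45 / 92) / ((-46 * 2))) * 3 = -135 / 8464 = -0.02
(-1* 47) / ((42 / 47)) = -2209 / 42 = -52.60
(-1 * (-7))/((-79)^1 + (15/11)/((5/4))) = -77/857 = -0.09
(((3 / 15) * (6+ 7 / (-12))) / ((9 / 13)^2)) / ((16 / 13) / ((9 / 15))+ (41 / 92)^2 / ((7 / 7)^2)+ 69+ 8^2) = 60435076 / 3616281207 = 0.02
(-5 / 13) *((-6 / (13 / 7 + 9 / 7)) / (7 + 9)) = 105 / 2288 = 0.05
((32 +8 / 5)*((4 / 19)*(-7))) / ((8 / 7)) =-4116 / 95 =-43.33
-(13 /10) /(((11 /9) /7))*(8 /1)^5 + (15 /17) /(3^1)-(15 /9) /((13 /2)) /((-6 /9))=-2965479366 /12155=-243971.98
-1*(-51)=51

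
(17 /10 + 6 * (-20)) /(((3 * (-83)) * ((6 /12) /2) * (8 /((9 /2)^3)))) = 287469 /13280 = 21.65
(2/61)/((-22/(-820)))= 820/671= 1.22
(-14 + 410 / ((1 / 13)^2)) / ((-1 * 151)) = -69276 / 151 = -458.78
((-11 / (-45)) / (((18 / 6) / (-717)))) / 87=-0.67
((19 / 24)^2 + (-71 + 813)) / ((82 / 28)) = 73031 / 288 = 253.58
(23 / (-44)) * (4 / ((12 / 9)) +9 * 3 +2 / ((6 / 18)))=-207 / 11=-18.82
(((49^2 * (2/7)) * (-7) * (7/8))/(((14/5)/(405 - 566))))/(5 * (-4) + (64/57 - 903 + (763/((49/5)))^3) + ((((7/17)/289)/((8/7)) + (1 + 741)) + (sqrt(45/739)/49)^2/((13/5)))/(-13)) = 162305397753146011455/316394199924631849609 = 0.51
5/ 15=1/ 3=0.33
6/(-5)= -6/5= -1.20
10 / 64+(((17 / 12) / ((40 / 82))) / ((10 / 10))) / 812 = 31147 / 194880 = 0.16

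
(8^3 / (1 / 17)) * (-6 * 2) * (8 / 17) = -49152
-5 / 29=-0.17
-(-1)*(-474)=-474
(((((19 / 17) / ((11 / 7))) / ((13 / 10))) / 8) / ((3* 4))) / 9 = 665 / 1050192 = 0.00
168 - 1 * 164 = 4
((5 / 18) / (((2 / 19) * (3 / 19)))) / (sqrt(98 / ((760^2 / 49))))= 171475 * sqrt(2) / 1323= 183.30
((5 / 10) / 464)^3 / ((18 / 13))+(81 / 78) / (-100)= -48550104959 / 4675195699200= -0.01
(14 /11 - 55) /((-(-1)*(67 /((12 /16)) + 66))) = -1773 /5126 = -0.35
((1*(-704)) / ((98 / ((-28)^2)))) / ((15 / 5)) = -5632 / 3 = -1877.33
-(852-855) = 3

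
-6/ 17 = -0.35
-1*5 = -5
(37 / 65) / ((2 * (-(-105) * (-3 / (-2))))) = 37 / 20475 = 0.00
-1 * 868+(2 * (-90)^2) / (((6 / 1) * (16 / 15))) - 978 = 2741 / 4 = 685.25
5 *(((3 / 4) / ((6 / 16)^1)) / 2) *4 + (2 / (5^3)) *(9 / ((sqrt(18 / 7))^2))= 2507 / 125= 20.06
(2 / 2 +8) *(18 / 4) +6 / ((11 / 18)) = 1107 / 22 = 50.32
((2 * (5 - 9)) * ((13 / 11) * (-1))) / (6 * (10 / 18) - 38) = -3 / 11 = -0.27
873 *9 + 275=8132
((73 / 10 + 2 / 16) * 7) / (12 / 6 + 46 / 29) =60291 / 4160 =14.49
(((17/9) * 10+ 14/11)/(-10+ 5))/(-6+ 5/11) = 1996/2745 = 0.73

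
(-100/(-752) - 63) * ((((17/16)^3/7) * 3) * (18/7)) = -1567802169/18866176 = -83.10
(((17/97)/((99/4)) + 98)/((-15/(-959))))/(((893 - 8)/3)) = 902574358/42493275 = 21.24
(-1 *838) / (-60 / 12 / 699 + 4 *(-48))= 585762 / 134213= 4.36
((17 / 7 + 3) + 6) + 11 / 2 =237 / 14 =16.93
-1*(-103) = 103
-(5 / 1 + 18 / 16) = -49 / 8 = -6.12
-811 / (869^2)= -811 / 755161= -0.00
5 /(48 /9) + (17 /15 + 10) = 2897 /240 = 12.07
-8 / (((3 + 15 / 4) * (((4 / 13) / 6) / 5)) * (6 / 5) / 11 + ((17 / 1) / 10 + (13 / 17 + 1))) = -972400 / 422053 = -2.30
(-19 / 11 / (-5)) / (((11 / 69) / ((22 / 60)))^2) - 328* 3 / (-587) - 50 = -150113063 / 3228500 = -46.50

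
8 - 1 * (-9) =17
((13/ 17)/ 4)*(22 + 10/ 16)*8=2353/ 68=34.60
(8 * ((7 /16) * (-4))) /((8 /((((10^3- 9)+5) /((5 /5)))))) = -1743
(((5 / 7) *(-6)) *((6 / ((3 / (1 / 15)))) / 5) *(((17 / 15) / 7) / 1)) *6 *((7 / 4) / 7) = -34 / 1225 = -0.03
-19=-19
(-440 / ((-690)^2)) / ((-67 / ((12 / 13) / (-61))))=-88 / 421594485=-0.00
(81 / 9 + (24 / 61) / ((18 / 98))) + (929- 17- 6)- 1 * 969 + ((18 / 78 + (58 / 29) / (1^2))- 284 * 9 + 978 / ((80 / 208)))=-747329 / 11895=-62.83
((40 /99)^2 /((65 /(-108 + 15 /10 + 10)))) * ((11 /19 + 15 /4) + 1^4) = -38600 /29887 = -1.29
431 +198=629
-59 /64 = -0.92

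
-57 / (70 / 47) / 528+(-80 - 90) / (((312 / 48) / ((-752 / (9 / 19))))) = 41520.61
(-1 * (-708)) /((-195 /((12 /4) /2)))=-354 /65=-5.45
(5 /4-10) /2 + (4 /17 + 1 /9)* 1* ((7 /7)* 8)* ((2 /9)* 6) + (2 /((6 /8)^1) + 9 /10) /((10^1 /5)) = 20257 /18360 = 1.10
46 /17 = 2.71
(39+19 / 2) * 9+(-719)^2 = 1034795 / 2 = 517397.50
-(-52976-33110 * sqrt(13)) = 52976 + 33110 * sqrt(13) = 172355.80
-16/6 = -8/3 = -2.67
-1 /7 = -0.14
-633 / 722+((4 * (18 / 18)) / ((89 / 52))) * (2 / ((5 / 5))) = 244015 / 64258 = 3.80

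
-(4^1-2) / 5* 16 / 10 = -16 / 25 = -0.64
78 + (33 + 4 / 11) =111.36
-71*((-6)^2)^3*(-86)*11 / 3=1044565632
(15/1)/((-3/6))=-30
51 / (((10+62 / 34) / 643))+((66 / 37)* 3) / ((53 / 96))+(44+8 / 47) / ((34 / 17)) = 17323353007 / 6175189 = 2805.32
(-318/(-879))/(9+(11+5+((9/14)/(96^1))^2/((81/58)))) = 95735808/6615714097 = 0.01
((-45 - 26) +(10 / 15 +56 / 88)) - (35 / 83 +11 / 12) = -259421 / 3652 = -71.04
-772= -772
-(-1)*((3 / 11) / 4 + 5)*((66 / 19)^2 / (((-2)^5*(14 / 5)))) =-110385 / 161728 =-0.68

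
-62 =-62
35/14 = 5/2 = 2.50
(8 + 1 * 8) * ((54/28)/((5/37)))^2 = 3992004/1225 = 3258.78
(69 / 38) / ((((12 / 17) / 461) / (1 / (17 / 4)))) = 10603 / 38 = 279.03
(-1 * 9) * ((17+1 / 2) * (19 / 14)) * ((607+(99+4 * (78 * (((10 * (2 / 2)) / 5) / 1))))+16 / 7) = -3986865 / 14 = -284776.07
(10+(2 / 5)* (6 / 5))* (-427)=-111874 / 25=-4474.96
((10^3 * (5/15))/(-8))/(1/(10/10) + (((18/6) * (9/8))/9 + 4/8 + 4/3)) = -1000/77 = -12.99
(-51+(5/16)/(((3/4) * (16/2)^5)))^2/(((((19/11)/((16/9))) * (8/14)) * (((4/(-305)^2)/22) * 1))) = 31687325618153937753175/13219909337088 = 2396939707.39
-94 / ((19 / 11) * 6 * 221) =-517 / 12597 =-0.04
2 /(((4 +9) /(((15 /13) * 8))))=240 /169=1.42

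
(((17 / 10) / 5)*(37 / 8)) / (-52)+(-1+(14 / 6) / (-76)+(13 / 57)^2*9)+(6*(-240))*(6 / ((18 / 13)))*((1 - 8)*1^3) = 983939798393 / 22526400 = 43679.41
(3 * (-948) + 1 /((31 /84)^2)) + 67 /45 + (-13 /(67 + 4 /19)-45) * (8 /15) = -157900046389 /55223865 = -2859.27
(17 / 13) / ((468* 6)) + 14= 511073 / 36504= 14.00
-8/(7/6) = -48/7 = -6.86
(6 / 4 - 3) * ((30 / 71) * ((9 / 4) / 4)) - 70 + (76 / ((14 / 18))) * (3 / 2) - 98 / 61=36190425 / 485072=74.61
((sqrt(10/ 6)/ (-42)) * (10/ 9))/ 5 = -sqrt(15)/ 567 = -0.01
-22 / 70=-0.31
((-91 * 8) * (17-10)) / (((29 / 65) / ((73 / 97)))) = -8595.99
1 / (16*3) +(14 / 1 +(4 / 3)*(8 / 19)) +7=21.58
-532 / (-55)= 532 / 55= 9.67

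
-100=-100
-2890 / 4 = -1445 / 2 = -722.50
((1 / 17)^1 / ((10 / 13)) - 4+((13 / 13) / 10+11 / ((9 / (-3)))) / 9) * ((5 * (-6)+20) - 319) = 3261706 / 2295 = 1421.22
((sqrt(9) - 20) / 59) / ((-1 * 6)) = 17 / 354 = 0.05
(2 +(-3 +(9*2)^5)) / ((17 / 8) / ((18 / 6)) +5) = 45349608 / 137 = 331019.04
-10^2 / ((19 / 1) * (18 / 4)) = -200 / 171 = -1.17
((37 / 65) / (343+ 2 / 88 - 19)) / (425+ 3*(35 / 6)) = 0.00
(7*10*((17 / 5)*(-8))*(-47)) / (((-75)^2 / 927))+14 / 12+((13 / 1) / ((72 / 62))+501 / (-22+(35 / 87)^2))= 54808422423797 / 3719092500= 14737.04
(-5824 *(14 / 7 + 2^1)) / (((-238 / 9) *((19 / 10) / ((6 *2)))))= 1797120 / 323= 5563.84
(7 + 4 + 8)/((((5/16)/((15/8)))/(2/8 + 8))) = 1881/2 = 940.50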